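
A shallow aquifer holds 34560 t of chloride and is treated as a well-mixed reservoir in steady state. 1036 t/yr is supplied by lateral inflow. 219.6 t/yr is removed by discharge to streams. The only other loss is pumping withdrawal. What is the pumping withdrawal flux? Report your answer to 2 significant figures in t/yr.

820 t/yr

At steady state ΣF_in = ΣF_out.
ΣF_in = 1036.0 t/yr.
Pumping withdrawal flux = ΣF_in − (219.6) = 1036.0 − 219.6 = 816.4 t/yr.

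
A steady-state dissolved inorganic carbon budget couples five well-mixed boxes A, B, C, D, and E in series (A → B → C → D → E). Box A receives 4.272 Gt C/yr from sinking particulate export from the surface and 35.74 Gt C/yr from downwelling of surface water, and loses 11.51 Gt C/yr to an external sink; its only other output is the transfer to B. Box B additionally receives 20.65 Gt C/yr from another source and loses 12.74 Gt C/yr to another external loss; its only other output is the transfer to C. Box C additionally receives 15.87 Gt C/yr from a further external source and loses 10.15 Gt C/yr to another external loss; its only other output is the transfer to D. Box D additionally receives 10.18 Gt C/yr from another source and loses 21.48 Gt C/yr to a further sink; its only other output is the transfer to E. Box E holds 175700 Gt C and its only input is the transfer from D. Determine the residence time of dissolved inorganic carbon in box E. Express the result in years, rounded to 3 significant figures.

Box A: F(A→B) = (4.272 + 35.74) − 11.51 = 28.502 Gt C/yr.
Box B: F(B→C) = (28.502 + 20.65) − 12.74 = 36.412 Gt C/yr.
Box C: F(C→D) = (36.412 + 15.87) − 10.15 = 42.132 Gt C/yr.
Box D: F(D→E) = (42.132 + 10.18) − 21.48 = 30.832 Gt C/yr.
Box E throughput = its input = 30.832 Gt C/yr; τ = 175700 / 30.832 = 5699 yr.

5700 yr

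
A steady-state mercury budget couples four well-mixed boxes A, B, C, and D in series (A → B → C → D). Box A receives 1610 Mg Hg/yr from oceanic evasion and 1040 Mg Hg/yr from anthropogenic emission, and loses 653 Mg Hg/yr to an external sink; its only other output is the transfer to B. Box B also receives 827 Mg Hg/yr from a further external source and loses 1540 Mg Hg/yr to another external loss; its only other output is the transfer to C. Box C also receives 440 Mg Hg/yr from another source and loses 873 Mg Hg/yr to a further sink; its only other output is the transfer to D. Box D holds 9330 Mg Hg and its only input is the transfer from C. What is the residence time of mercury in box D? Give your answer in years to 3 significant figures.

Box A: F(A→B) = (1610 + 1040) − 653 = 1997.0 Mg Hg/yr.
Box B: F(B→C) = (1997.0 + 827) − 1540 = 1284.0 Mg Hg/yr.
Box C: F(C→D) = (1284.0 + 440) − 873 = 851.00 Mg Hg/yr.
Box D throughput = its input = 851.00 Mg Hg/yr; τ = 9330 / 851.00 = 10.96 yr.

11.0 yr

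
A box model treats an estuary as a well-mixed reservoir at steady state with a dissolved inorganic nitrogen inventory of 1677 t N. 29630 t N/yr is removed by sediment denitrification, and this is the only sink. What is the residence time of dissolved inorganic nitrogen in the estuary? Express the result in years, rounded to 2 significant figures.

τ = M / F = 1677 / 29630 = 0.05660 yr.

0.057 yr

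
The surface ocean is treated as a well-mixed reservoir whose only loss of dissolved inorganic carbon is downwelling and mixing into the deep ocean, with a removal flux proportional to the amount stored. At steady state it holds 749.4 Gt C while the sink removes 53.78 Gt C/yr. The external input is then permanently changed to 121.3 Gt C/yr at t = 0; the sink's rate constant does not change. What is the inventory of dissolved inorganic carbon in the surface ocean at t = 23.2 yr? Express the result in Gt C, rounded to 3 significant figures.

1510 Gt C

Residence time τ = M₀/F₀ = 13.93 yr. The eventual steady state is M_∞ = M₀·(F₁/F₀) = 749.4 × 121.3/53.78 = 1690.3 Gt C.
The anomaly ΔM(t) = M(t) − M_∞ decays as ΔM₀·e^(−t/τ) with ΔM₀ = 749.4 − 1690.3 = −940.9 Gt C.
At t = 23.2 yr, e^(−t/τ) = e^(−1.665) = 0.1892, so ΔM = −178.0 Gt C and M = 1690.3 − 178.0 = 1512.2 Gt C.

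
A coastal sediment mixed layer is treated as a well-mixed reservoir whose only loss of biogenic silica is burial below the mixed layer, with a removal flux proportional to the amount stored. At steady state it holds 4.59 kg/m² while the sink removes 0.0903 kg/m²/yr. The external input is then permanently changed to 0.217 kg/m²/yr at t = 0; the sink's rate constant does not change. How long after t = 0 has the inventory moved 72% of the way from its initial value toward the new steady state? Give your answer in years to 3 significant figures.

64.7 yr

τ = M₀/F₀ = 4.59/0.0903 = 50.83 yr.
The remaining gap fraction is e^(−t/τ); 72% covered ⇒ e^(−t/τ) = 0.280.
t = −τ ln(0.280) = 50.83 × 1.273 = 64.71 yr.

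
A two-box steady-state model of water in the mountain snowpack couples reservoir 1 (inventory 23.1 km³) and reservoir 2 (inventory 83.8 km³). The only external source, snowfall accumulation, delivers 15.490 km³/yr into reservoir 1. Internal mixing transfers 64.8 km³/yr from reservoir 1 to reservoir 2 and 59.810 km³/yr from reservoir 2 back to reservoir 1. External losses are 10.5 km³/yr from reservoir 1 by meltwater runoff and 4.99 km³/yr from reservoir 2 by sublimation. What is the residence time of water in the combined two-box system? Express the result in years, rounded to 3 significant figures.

6.90 yr

Treat the two boxes together as one reservoir: the mixing fluxes between them are internal recycling, so τ = ΣM / Σ(external losses).
M_total = 23.1 + 83.8 = 106.90 km³.
ΣF_external_out = 10.5 + 4.99 = 15.490 km³/yr.
τ = M_total / ΣF_ext = 106.90 / 15.490 = 6.901 yr.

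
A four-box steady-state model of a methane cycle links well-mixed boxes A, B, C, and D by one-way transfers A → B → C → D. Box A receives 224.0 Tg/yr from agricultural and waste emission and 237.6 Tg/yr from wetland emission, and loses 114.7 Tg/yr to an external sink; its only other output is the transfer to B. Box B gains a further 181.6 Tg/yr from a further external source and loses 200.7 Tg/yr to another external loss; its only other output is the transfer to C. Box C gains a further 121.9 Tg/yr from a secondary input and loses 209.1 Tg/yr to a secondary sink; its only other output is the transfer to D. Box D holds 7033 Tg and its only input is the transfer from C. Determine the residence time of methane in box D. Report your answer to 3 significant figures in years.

29.2 yr

Box A: F(A→B) = (224.0 + 237.6) − 114.7 = 346.90 Tg/yr.
Box B: F(B→C) = (346.90 + 181.6) − 200.7 = 327.80 Tg/yr.
Box C: F(C→D) = (327.80 + 121.9) − 209.1 = 240.60 Tg/yr.
Box D throughput = its input = 240.60 Tg/yr; τ = 7033 / 240.60 = 29.23 yr.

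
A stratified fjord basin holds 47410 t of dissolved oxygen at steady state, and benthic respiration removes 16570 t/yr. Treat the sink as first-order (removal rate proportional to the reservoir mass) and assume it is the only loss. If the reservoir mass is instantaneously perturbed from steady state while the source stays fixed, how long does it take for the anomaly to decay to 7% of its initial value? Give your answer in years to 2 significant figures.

7.6 yr

For a linear reservoir the anomaly decays as exp(−t/τ) with τ = M/F = 47410/16570 = 2.861 yr.
exp(−t/τ) = 0.07 ⇒ t = −τ ln(0.07) = 2.861 × 2.659 = 7.609 yr.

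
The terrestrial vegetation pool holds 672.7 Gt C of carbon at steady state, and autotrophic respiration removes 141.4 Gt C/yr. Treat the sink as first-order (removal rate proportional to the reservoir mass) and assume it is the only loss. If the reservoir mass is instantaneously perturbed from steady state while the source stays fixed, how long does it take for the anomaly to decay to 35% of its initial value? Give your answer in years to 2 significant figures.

For a linear reservoir the anomaly decays as exp(−t/τ) with τ = M/F = 672.7/141.4 = 4.757 yr.
exp(−t/τ) = 0.35 ⇒ t = −τ ln(0.35) = 4.757 × 1.050 = 4.994 yr.

5.0 yr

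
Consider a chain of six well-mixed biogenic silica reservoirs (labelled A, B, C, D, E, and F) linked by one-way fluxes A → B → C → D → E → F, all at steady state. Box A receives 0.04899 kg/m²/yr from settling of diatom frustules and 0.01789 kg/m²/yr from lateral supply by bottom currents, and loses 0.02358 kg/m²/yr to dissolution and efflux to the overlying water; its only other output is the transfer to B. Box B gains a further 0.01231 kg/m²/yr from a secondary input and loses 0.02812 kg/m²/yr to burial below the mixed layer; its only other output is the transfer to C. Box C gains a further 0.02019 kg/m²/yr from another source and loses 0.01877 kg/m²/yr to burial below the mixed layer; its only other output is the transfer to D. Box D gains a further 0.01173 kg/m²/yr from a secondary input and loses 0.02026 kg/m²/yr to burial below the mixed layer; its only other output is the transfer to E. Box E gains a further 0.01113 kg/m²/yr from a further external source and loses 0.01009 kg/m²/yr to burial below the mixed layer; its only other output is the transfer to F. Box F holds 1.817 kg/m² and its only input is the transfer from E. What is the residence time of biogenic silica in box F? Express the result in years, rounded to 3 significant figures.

84.8 yr

Box A: F(A→B) = (0.04899 + 0.01789) − 0.02358 = 0.043300 kg/m²/yr.
Box B: F(B→C) = (0.043300 + 0.01231) − 0.02812 = 0.027490 kg/m²/yr.
Box C: F(C→D) = (0.027490 + 0.02019) − 0.01877 = 0.028910 kg/m²/yr.
Box D: F(D→E) = (0.028910 + 0.01173) − 0.02026 = 0.020380 kg/m²/yr.
Box E: F(E→F) = (0.020380 + 0.01113) − 0.01009 = 0.021420 kg/m²/yr.
Box F throughput = its input = 0.021420 kg/m²/yr; τ = 1.817 / 0.021420 = 84.83 yr.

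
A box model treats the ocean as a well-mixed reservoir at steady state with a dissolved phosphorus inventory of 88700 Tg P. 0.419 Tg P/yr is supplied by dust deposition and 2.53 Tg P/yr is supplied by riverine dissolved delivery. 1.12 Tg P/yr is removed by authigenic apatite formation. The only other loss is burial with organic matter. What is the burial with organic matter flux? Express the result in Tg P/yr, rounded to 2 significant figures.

1.8 Tg P/yr

At steady state ΣF_in = ΣF_out.
ΣF_in = 0.419 + 2.53 = 2.9490 Tg P/yr.
Burial with organic matter flux = ΣF_in − (1.12) = 2.9490 − 1.120 = 1.829 Tg P/yr.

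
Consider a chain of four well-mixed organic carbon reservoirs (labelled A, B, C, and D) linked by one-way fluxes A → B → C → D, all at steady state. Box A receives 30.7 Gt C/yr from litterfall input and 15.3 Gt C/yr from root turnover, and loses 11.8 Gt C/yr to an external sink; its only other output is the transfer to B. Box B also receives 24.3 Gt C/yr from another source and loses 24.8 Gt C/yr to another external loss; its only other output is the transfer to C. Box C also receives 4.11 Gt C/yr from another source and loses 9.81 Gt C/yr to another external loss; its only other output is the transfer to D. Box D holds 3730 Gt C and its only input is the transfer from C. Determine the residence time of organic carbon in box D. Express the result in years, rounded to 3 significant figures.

Box A: F(A→B) = (30.7 + 15.3) − 11.8 = 34.200 Gt C/yr.
Box B: F(B→C) = (34.200 + 24.3) − 24.8 = 33.700 Gt C/yr.
Box C: F(C→D) = (33.700 + 4.11) − 9.81 = 28.000 Gt C/yr.
Box D throughput = its input = 28.000 Gt C/yr; τ = 3730 / 28.000 = 133.2 yr.

133 yr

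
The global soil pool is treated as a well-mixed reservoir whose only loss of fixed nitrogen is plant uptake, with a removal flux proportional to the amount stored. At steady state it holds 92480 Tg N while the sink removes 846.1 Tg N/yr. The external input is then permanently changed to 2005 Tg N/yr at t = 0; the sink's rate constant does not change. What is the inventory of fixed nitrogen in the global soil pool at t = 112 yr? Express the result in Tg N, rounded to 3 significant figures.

The sink rate constant is k = F₀/M₀ = 846.1/92480 = 0.009149 yr⁻¹.
Solving dM/dt = F₁ − kM with M(0) = M₀ gives M(t) = F₁/k + (M₀ − F₁/k)·e^(−kt).
F₁/k = 2005/0.009149 = 219150 Tg N; kt = 0.009149 × 112 = 1.025, e^(−kt) = 0.3589.
M(112) = 219150 + (92480 − 219150) × 0.3589 = 219150 − 45460 = 173690 Tg N.

174000 Tg N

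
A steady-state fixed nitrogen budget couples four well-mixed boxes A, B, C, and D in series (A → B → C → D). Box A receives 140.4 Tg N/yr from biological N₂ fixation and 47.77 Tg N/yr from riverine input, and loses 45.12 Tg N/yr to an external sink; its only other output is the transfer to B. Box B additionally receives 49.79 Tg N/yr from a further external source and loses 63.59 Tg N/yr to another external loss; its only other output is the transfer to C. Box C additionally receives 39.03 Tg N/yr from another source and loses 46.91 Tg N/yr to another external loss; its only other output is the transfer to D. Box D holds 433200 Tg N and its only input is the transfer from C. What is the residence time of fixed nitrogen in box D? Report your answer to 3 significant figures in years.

Box A: F(A→B) = (140.4 + 47.77) − 45.12 = 143.05 Tg N/yr.
Box B: F(B→C) = (143.05 + 49.79) − 63.59 = 129.25 Tg N/yr.
Box C: F(C→D) = (129.25 + 39.03) − 46.91 = 121.37 Tg N/yr.
Box D throughput = its input = 121.37 Tg N/yr; τ = 433200 / 121.37 = 3569 yr.

3570 yr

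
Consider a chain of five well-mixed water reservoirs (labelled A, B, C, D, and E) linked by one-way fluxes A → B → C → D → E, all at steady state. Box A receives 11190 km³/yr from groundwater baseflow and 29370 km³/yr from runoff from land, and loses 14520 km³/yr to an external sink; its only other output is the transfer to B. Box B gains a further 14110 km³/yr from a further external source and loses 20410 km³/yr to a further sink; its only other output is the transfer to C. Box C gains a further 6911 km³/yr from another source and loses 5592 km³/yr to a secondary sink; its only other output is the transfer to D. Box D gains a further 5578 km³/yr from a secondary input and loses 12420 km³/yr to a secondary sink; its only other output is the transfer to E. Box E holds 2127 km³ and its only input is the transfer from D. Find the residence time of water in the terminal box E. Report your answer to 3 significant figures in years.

0.150 yr

Box A: F(A→B) = (11190 + 29370) − 14520 = 26040 km³/yr.
Box B: F(B→C) = (26040 + 14110) − 20410 = 19740 km³/yr.
Box C: F(C→D) = (19740 + 6911) − 5592 = 21059 km³/yr.
Box D: F(D→E) = (21059 + 5578) − 12420 = 14217 km³/yr.
Box E throughput = its input = 14217 km³/yr; τ = 2127 / 14217 = 0.1496 yr.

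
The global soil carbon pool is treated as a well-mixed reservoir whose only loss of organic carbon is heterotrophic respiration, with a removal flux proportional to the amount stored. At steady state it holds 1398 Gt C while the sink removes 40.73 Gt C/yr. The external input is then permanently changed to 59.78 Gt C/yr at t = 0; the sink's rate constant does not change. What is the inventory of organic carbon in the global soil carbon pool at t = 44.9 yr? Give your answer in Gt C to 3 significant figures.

The sink rate constant is k = F₀/M₀ = 40.73/1398 = 0.02913 yr⁻¹.
Solving dM/dt = F₁ − kM with M(0) = M₀ gives M(t) = F₁/k + (M₀ − F₁/k)·e^(−kt).
F₁/k = 59.78/0.02913 = 2051.9 Gt C; kt = 0.02913 × 44.9 = 1.308, e^(−kt) = 0.2703.
M(44.9) = 2051.9 + (1398 − 2051.9) × 0.2703 = 2051.9 − 176.8 = 1875.1 Gt C.

1880 Gt C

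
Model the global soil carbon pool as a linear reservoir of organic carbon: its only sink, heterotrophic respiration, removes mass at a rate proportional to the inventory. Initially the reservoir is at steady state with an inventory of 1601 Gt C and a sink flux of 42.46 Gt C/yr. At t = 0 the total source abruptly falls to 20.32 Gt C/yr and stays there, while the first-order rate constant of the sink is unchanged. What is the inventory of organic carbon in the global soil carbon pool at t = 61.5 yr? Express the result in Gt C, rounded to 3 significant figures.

Residence time τ = M₀/F₀ = 37.71 yr. The eventual steady state is M_∞ = M₀·(F₁/F₀) = 1601 × 20.32/42.46 = 766.19 Gt C.
The anomaly ΔM(t) = M(t) − M_∞ decays as ΔM₀·e^(−t/τ) with ΔM₀ = 1601 − 766.19 = 834.8 Gt C.
At t = 61.5 yr, e^(−t/τ) = e^(−1.631) = 0.1957, so ΔM = 163.4 Gt C and M = 766.19 + 163.4 = 929.58 Gt C.

930 Gt C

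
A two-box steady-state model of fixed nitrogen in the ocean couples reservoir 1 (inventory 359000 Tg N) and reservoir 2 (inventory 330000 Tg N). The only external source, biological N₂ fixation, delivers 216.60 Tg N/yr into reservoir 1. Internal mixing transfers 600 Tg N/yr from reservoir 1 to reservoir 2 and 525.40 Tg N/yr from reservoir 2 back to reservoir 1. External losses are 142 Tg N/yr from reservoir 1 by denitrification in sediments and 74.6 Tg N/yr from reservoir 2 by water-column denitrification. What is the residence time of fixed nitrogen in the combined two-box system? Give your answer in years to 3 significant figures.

3180 yr

Treat the two boxes together as one reservoir: the mixing fluxes between them are internal recycling, so τ = ΣM / Σ(external losses).
M_total = 359000 + 330000 = 689000 Tg N.
ΣF_external_out = 142 + 74.6 = 216.60 Tg N/yr.
τ = M_total / ΣF_ext = 689000 / 216.60 = 3181 yr.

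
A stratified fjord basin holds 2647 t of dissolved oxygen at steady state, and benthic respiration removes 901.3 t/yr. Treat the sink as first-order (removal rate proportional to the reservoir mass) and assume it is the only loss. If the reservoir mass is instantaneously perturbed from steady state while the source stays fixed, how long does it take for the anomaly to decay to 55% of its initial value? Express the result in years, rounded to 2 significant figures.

1.8 yr

For a linear reservoir the anomaly decays as exp(−t/τ) with τ = M/F = 2647/901.3 = 2.937 yr.
exp(−t/τ) = 0.55 ⇒ t = −τ ln(0.55) = 2.937 × 0.5978 = 1.756 yr.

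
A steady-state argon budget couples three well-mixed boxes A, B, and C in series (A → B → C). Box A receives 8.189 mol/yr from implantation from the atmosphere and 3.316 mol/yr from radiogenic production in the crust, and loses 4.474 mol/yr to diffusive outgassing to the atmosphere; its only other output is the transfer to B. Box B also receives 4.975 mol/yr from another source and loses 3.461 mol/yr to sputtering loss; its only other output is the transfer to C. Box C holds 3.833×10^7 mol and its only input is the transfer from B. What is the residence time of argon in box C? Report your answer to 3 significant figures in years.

4.49×10^6 yr

Box A: F(A→B) = (8.189 + 3.316) − 4.474 = 7.0310 mol/yr.
Box B: F(B→C) = (7.0310 + 4.975) − 3.461 = 8.5450 mol/yr.
Box C throughput = its input = 8.5450 mol/yr; τ = 3.833×10^7 / 8.5450 = 4.486×10^6 yr.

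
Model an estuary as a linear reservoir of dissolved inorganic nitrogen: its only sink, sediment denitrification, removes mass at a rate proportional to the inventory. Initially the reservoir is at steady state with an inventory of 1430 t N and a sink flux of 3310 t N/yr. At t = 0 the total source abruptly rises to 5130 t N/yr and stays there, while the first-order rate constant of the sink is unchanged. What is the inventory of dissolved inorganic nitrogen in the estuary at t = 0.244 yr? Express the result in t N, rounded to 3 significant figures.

Residence time τ = M₀/F₀ = 0.4320 yr. The eventual steady state is M_∞ = M₀·(F₁/F₀) = 1430 × 5130/3310 = 2216.3 t N.
The anomaly ΔM(t) = M(t) − M_∞ decays as ΔM₀·e^(−t/τ) with ΔM₀ = 1430 − 2216.3 = −786.3 t N.
At t = 0.244 yr, e^(−t/τ) = e^(−0.5648) = 0.5685, so ΔM = −447.0 t N and M = 2216.3 − 447.0 = 1769.3 t N.

1770 t N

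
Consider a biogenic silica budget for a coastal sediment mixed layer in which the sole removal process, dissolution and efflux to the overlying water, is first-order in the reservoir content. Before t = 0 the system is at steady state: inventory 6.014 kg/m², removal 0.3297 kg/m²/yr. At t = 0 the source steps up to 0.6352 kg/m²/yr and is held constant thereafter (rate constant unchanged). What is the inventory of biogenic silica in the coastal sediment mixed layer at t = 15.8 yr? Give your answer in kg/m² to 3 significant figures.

9.24 kg/m²

τ = M₀/F₀ = 6.014/0.3297 = 18.24 yr; rate constant k = 1/τ.
New steady state M_∞ = F₁/k = F₁·τ = 0.6352 × 18.24 = 11.587 kg/m².
M(t) = M_∞ + (M₀ − M_∞)·e^(−t/τ); t/τ = 15.8/18.24 = 0.8662, so e^(−t/τ) = 0.4206.
M(t) = 11.587 − 5.573 × 0.4206 = 9.2430 kg/m².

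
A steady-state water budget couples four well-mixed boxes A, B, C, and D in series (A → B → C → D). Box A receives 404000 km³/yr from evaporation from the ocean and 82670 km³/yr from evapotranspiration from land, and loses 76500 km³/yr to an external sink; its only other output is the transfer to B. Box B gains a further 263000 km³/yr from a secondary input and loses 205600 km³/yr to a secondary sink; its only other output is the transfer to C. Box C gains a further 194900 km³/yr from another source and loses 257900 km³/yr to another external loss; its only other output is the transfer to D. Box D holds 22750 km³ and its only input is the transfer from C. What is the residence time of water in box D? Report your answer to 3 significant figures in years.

Box A: F(A→B) = (404000 + 82670) − 76500 = 410170 km³/yr.
Box B: F(B→C) = (410170 + 263000) − 205600 = 467570 km³/yr.
Box C: F(C→D) = (467570 + 194900) − 257900 = 404570 km³/yr.
Box D throughput = its input = 404570 km³/yr; τ = 22750 / 404570 = 0.05623 yr.

0.0562 yr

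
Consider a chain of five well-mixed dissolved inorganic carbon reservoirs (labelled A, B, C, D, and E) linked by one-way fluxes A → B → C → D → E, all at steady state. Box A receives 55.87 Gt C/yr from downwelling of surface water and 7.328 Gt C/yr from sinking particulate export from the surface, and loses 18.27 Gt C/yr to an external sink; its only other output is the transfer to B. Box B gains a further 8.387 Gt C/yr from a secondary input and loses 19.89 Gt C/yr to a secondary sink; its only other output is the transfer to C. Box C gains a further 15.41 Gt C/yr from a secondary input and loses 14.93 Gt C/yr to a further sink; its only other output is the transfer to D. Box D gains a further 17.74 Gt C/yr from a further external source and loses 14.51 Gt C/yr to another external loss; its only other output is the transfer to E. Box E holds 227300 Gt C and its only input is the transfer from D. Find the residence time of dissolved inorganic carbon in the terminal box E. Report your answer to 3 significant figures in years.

Box A: F(A→B) = (55.87 + 7.328) − 18.27 = 44.928 Gt C/yr.
Box B: F(B→C) = (44.928 + 8.387) − 19.89 = 33.425 Gt C/yr.
Box C: F(C→D) = (33.425 + 15.41) − 14.93 = 33.905 Gt C/yr.
Box D: F(D→E) = (33.905 + 17.74) − 14.51 = 37.135 Gt C/yr.
Box E throughput = its input = 37.135 Gt C/yr; τ = 227300 / 37.135 = 6121 yr.

6120 yr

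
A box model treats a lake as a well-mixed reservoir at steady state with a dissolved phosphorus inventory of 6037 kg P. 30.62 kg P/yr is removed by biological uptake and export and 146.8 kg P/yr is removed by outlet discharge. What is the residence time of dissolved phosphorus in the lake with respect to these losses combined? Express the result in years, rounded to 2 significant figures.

34 yr

Total removal = 30.62 + 146.8 = 177.42 kg P/yr.
τ = M / ΣF_out = 6037 / 177.42 = 34.03 yr.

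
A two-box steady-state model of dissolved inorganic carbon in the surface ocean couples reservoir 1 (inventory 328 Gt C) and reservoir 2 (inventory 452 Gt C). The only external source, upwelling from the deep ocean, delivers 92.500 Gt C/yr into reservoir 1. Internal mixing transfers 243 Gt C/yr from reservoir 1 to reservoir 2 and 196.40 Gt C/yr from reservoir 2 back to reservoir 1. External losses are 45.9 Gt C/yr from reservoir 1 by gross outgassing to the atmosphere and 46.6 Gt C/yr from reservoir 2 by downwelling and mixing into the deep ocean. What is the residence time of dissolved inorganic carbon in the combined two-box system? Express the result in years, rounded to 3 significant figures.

8.43 yr

Residence time in the combined system uses the total inventory and the total *external* removal — internal exchanges between the two boxes cancel.
M_total = 328 + 452 = 780.00 Gt C.
ΣF_external_out = 45.9 + 46.6 = 92.500 Gt C/yr.
τ = M_total / ΣF_ext = 780.00 / 92.500 = 8.432 yr.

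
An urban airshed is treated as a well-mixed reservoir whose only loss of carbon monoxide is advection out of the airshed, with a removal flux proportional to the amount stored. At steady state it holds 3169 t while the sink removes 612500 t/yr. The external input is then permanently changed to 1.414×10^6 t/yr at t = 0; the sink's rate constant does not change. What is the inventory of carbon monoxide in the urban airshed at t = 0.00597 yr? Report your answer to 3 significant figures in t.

6010 t

τ = M₀/F₀ = 3169/612500 = 0.005174 yr; rate constant k = 1/τ.
New steady state M_∞ = F₁/k = F₁·τ = 1.414×10^6 × 0.005174 = 7315.9 t.
M(t) = M_∞ + (M₀ − M_∞)·e^(−t/τ); t/τ = 0.00597/0.005174 = 1.154, so e^(−t/τ) = 0.3154.
M(t) = 7315.9 − 4147 × 0.3154 = 6007.9 t.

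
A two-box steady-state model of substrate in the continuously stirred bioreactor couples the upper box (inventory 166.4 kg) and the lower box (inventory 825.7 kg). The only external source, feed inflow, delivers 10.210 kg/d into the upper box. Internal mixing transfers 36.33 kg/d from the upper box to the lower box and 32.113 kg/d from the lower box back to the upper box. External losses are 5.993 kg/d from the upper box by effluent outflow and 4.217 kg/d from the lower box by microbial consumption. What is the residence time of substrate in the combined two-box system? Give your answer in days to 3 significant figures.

Treat the two boxes together as one reservoir: the mixing fluxes between them are internal recycling, so τ = ΣM / Σ(external losses).
M_total = 166.4 + 825.7 = 992.10 kg.
ΣF_external_out = 5.993 + 4.217 = 10.210 kg/d.
τ = M_total / ΣF_ext = 992.10 / 10.210 = 97.17 d.

97.2 d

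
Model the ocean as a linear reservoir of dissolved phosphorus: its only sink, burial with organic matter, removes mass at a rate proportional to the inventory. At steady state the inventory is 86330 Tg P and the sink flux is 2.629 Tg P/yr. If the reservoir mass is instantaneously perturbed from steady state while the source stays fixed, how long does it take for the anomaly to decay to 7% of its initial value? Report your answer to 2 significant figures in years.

For a linear reservoir the anomaly decays as exp(−t/τ) with τ = M/F = 86330/2.629 = 32840 yr.
exp(−t/τ) = 0.07 ⇒ t = −τ ln(0.07) = 32840 × 2.659 = 87320 yr.

87000 yr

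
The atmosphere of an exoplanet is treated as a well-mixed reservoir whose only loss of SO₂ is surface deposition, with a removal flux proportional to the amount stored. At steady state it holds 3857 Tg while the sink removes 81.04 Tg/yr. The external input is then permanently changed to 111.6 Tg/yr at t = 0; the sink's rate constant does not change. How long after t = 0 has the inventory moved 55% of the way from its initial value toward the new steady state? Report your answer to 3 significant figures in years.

τ = M₀/F₀ = 3857/81.04 = 47.59 yr.
The remaining gap fraction is e^(−t/τ); 55% covered ⇒ e^(−t/τ) = 0.450.
t = −τ ln(0.450) = 47.59 × 0.7985 = 38.00 yr.

38.0 yr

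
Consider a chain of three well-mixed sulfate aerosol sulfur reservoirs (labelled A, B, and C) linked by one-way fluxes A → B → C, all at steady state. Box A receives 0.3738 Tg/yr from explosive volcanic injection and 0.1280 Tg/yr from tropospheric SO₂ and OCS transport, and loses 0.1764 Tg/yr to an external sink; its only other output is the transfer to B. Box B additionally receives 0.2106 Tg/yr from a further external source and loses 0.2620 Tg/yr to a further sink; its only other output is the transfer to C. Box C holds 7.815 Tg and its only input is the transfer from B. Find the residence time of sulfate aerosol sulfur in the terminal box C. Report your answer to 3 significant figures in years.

Box A: F(A→B) = (0.3738 + 0.1280) − 0.1764 = 0.32540 Tg/yr.
Box B: F(B→C) = (0.32540 + 0.2106) − 0.2620 = 0.27400 Tg/yr.
Box C throughput = its input = 0.27400 Tg/yr; τ = 7.815 / 0.27400 = 28.52 yr.

28.5 yr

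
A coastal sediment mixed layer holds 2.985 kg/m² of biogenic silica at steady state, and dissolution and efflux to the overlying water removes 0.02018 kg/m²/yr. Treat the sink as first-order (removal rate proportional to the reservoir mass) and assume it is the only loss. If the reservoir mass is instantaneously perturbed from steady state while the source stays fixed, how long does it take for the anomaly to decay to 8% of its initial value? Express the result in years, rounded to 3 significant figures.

For a linear reservoir the anomaly decays as exp(−t/τ) with τ = M/F = 2.985/0.02018 = 147.9 yr.
exp(−t/τ) = 0.08 ⇒ t = −τ ln(0.08) = 147.9 × 2.526 = 373.6 yr.

374 yr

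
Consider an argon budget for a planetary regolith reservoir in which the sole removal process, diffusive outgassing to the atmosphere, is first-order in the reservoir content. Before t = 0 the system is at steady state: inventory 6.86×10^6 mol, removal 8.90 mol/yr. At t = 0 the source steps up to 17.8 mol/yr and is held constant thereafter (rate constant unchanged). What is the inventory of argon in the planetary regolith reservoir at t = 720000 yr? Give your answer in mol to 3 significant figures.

1.10×10^7 mol

Residence time τ = M₀/F₀ = 770800 yr. The eventual steady state is M_∞ = M₀·(F₁/F₀) = 6.86×10^6 × 17.8/8.90 = 1.3720×10^7 mol.
The anomaly ΔM(t) = M(t) − M_∞ decays as ΔM₀·e^(−t/τ) with ΔM₀ = 6.86×10^6 − 1.3720×10^7 = −6.860×10^6 mol.
At t = 720000 yr, e^(−t/τ) = e^(−0.9341) = 0.3929, so ΔM = −2.696×10^6 mol and M = 1.3720×10^7 − 2.696×10^6 = 1.1024×10^7 mol.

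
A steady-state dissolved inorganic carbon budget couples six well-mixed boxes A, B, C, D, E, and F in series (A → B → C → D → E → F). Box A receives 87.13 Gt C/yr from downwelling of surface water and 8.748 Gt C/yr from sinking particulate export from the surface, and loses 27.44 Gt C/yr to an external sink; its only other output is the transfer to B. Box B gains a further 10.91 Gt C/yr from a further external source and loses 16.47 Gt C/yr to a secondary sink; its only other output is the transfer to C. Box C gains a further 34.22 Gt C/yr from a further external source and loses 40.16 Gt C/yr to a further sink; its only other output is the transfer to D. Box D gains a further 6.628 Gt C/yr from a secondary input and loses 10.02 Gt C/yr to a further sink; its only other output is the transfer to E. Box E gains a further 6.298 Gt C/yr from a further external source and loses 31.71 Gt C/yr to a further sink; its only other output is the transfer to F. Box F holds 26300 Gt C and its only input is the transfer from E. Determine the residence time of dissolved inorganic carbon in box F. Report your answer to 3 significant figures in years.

935 yr

Box A: F(A→B) = (87.13 + 8.748) − 27.44 = 68.438 Gt C/yr.
Box B: F(B→C) = (68.438 + 10.91) − 16.47 = 62.878 Gt C/yr.
Box C: F(C→D) = (62.878 + 34.22) − 40.16 = 56.938 Gt C/yr.
Box D: F(D→E) = (56.938 + 6.628) − 10.02 = 53.546 Gt C/yr.
Box E: F(E→F) = (53.546 + 6.298) − 31.71 = 28.134 Gt C/yr.
Box F throughput = its input = 28.134 Gt C/yr; τ = 26300 / 28.134 = 934.8 yr.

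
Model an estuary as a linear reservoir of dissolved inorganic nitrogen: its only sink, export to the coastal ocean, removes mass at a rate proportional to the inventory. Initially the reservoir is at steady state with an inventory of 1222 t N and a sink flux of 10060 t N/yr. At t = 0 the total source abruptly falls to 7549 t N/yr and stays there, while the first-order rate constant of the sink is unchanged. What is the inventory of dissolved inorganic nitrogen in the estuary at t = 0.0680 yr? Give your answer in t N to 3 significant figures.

1090 t N

The sink rate constant is k = F₀/M₀ = 10060/1222 = 8.232 yr⁻¹.
Solving dM/dt = F₁ − kM with M(0) = M₀ gives M(t) = F₁/k + (M₀ − F₁/k)·e^(−kt).
F₁/k = 7549/8.232 = 916.99 t N; kt = 8.232 × 0.0680 = 0.5598, e^(−kt) = 0.5713.
M(0.0680) = 916.99 + (1222 − 916.99) × 0.5713 = 916.99 + 174.3 = 1091.2 t N.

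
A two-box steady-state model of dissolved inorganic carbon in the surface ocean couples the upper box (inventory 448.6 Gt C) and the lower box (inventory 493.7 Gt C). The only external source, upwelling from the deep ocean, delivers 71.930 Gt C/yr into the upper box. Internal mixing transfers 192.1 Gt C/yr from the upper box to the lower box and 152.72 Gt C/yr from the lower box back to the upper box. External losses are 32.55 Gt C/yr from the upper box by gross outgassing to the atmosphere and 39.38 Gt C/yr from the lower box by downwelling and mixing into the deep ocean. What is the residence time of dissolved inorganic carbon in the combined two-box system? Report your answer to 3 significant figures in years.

Residence time in the combined system uses the total inventory and the total *external* removal — internal exchanges between the two boxes cancel.
M_total = 448.6 + 493.7 = 942.30 Gt C.
ΣF_external_out = 32.55 + 39.38 = 71.930 Gt C/yr.
τ = M_total / ΣF_ext = 942.30 / 71.930 = 13.10 yr.

13.1 yr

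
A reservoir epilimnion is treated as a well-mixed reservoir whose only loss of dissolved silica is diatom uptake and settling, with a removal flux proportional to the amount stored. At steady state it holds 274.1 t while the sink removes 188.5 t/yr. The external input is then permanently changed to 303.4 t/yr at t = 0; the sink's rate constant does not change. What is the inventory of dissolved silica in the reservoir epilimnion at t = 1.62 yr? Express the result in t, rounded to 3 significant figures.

The sink rate constant is k = F₀/M₀ = 188.5/274.1 = 0.6877 yr⁻¹.
Solving dM/dt = F₁ − kM with M(0) = M₀ gives M(t) = F₁/k + (M₀ − F₁/k)·e^(−kt).
F₁/k = 303.4/0.6877 = 441.18 t; kt = 0.6877 × 1.62 = 1.114, e^(−kt) = 0.3282.
M(1.62) = 441.18 + (274.1 − 441.18) × 0.3282 = 441.18 − 54.84 = 386.34 t.

386 t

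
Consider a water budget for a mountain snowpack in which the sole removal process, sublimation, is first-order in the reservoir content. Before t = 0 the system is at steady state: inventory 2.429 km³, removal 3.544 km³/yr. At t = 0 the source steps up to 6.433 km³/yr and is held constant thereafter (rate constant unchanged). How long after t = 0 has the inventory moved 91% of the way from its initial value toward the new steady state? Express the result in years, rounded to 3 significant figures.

1.65 yr

τ = M₀/F₀ = 2.429/3.544 = 0.6854 yr.
The remaining gap fraction is e^(−t/τ); 91% covered ⇒ e^(−t/τ) = 0.0900.
t = −τ ln(0.0900) = 0.6854 × 2.408 = 1.650 yr.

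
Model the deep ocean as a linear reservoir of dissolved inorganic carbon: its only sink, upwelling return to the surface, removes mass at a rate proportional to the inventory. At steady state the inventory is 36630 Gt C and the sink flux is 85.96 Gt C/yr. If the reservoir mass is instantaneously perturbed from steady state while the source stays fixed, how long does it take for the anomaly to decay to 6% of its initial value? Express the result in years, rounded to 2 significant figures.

1200 yr

For a linear reservoir the anomaly decays as exp(−t/τ) with τ = M/F = 36630/85.96 = 426.1 yr.
exp(−t/τ) = 0.06 ⇒ t = −τ ln(0.06) = 426.1 × 2.813 = 1199 yr.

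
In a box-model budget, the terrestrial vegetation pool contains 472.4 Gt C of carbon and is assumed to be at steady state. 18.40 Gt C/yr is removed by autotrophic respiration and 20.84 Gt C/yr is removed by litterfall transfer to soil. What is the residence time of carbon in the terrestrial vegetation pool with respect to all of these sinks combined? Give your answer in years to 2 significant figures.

Total removal flux = 18.40 + 20.84 = 39.240 Gt C/yr.
τ = M / ΣF_out = 472.4 / 39.240 = 12.04 yr.

12 yr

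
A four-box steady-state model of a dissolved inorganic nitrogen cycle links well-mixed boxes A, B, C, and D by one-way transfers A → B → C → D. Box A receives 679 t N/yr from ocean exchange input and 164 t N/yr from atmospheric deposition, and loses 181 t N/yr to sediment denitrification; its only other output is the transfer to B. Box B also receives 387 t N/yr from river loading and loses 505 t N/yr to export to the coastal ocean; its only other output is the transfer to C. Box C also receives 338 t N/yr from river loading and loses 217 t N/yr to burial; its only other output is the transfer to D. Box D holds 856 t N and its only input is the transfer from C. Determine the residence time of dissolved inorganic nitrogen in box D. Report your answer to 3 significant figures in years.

1.29 yr

Box A: F(A→B) = (679 + 164) − 181 = 662.00 t N/yr.
Box B: F(B→C) = (662.00 + 387) − 505 = 544.00 t N/yr.
Box C: F(C→D) = (544.00 + 338) − 217 = 665.00 t N/yr.
Box D throughput = its input = 665.00 t N/yr; τ = 856 / 665.00 = 1.287 yr.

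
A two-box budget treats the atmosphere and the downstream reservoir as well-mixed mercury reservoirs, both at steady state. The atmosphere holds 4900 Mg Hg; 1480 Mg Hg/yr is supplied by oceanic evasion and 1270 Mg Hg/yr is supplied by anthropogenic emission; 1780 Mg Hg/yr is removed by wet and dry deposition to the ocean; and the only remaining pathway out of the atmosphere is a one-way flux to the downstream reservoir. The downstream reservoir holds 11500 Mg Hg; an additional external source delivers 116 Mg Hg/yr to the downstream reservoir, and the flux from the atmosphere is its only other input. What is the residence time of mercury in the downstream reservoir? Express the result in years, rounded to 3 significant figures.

10.6 yr

Balance the atmosphere: ΣF_in = 1480 + 1270 = 2750.0 Mg Hg/yr.
Flux to the downstream reservoir = ΣF_in − (1780) = 970.00 Mg Hg/yr.
Total input to the downstream reservoir = 970.00 + 116 = 1086.0 Mg Hg/yr; at steady state this equals its total output.
τ = M / F = 11500 / 1086.0 = 10.59 yr.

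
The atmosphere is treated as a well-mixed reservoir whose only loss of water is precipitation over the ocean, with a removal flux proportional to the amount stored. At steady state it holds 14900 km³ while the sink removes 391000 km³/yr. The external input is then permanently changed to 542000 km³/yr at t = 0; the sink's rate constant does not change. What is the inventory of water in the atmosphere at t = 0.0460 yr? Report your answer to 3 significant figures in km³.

The sink rate constant is k = F₀/M₀ = 391000/14900 = 26.24 yr⁻¹.
Solving dM/dt = F₁ − kM with M(0) = M₀ gives M(t) = F₁/k + (M₀ − F₁/k)·e^(−kt).
F₁/k = 542000/26.24 = 20654 km³; kt = 26.24 × 0.0460 = 1.207, e^(−kt) = 0.2991.
M(0.0460) = 20654 + (14900 − 20654) × 0.2991 = 20654 − 1721 = 18933 km³.

18900 km³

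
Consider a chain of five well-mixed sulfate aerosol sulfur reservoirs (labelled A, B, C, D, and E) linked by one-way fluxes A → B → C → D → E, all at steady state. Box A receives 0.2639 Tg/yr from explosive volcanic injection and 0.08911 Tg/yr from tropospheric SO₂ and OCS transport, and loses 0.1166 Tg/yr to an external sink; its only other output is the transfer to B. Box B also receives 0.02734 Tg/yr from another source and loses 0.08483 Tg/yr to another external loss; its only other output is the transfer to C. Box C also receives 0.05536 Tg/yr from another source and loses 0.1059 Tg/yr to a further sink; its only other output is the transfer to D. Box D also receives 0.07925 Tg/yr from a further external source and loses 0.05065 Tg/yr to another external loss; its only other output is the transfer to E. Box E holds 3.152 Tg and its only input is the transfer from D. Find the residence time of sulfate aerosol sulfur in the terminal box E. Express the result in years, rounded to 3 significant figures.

Box A: F(A→B) = (0.2639 + 0.08911) − 0.1166 = 0.23641 Tg/yr.
Box B: F(B→C) = (0.23641 + 0.02734) − 0.08483 = 0.17892 Tg/yr.
Box C: F(C→D) = (0.17892 + 0.05536) − 0.1059 = 0.12838 Tg/yr.
Box D: F(D→E) = (0.12838 + 0.07925) − 0.05065 = 0.15698 Tg/yr.
Box E throughput = its input = 0.15698 Tg/yr; τ = 3.152 / 0.15698 = 20.08 yr.

20.1 yr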